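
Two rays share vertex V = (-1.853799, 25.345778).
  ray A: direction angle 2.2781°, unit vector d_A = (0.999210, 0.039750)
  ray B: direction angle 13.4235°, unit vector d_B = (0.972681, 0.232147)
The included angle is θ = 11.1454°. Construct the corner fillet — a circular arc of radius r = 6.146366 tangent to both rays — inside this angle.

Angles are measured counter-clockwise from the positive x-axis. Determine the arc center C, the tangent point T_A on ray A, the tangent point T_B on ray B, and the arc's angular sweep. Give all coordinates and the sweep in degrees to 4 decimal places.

bisector direction at 7.8508° = (0.990627,0.136594)
center distance |VC| = r/sin(θ/2) = 6.146366/sin(5.5727°) = 63.293678
C = V + |VC|·bis = (60.8466,33.9913)
T_A = V + ((C−V)·d_A)·d_A = V + 62.9945·d_A = (61.0910,27.8498)
T_B = V + ((C−V)·d_B)·d_B = V + 62.9945·d_B = (59.4198,39.9698)
sweep = 180° − θ = 168.8546°

center=(60.8466,33.9913) T_A=(61.0910,27.8498) T_B=(59.4198,39.9698) sweep=168.8546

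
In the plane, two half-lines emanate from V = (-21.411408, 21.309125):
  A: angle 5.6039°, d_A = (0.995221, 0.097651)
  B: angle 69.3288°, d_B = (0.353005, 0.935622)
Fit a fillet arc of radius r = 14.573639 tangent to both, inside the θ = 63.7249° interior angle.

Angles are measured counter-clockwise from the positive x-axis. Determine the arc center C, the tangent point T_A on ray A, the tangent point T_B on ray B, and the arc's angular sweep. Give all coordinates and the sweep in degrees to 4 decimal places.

bisector direction at 37.4664° = (0.793711,0.608295)
center distance |VC| = r/sin(θ/2) = 14.573639/sin(31.8624°) = 27.607768
C = V + |VC|·bis = (0.5012,38.1028)
T_A = V + ((C−V)·d_A)·d_A = V + 23.4478·d_A = (1.9243,23.5988)
T_B = V + ((C−V)·d_B)·d_B = V + 23.4478·d_B = (-13.1342,43.2474)
sweep = 180° − θ = 116.2751°

center=(0.5012,38.1028) T_A=(1.9243,23.5988) T_B=(-13.1342,43.2474) sweep=116.2751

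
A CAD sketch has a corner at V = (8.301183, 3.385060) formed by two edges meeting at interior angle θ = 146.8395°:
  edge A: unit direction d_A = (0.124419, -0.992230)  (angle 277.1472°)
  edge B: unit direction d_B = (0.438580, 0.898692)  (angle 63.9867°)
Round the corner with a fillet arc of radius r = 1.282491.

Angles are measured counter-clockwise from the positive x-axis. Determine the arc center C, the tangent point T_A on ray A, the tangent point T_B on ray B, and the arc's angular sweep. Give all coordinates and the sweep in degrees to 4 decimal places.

bisector direction at 350.5669° = (0.986478,-0.163895)
center distance |VC| = r/sin(θ/2) = 1.282491/sin(73.4197°) = 1.338129
C = V + |VC|·bis = (9.6212,3.1657)
T_A = V + ((C−V)·d_A)·d_A = V + 0.3818·d_A = (8.3487,3.0062)
T_B = V + ((C−V)·d_B)·d_B = V + 0.3818·d_B = (8.4687,3.7282)
sweep = 180° − θ = 33.1605°

center=(9.6212,3.1657) T_A=(8.3487,3.0062) T_B=(8.4687,3.7282) sweep=33.1605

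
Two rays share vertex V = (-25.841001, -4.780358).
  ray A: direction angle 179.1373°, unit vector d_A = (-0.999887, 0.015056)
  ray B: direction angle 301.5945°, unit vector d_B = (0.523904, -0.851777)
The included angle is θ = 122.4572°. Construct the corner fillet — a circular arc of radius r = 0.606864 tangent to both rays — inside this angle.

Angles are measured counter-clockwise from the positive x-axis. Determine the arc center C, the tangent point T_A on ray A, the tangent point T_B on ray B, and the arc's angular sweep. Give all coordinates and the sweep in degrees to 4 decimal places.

center=(-26.1833,-5.3821) T_A=(-26.1742,-4.7753) T_B=(-25.6664,-5.0642) sweep=57.5428

bisector direction at 240.3659° = (-0.494459,-0.869201)
center distance |VC| = r/sin(θ/2) = 0.606864/sin(61.2286°) = 0.692335
C = V + |VC|·bis = (-26.1833,-5.3821)
T_A = V + ((C−V)·d_A)·d_A = V + 0.3332·d_A = (-26.1742,-4.7753)
T_B = V + ((C−V)·d_B)·d_B = V + 0.3332·d_B = (-25.6664,-5.0642)
sweep = 180° − θ = 57.5428°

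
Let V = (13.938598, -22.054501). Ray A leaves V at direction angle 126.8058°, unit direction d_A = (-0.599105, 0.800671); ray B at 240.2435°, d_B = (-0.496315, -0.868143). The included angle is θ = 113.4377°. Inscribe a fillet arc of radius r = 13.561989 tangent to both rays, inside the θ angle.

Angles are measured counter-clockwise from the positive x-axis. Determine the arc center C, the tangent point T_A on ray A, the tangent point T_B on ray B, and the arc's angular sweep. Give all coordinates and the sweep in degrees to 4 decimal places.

bisector direction at 183.5247° = (-0.998108,-0.061478)
center distance |VC| = r/sin(θ/2) = 13.561989/sin(56.7189°) = 16.222709
C = V + |VC|·bis = (-2.2534,-23.0518)
T_A = V + ((C−V)·d_A)·d_A = V + 8.9022·d_A = (8.6053,-14.9268)
T_B = V + ((C−V)·d_B)·d_B = V + 8.9022·d_B = (9.5203,-29.7829)
sweep = 180° − θ = 66.5623°

center=(-2.2534,-23.0518) T_A=(8.6053,-14.9268) T_B=(9.5203,-29.7829) sweep=66.5623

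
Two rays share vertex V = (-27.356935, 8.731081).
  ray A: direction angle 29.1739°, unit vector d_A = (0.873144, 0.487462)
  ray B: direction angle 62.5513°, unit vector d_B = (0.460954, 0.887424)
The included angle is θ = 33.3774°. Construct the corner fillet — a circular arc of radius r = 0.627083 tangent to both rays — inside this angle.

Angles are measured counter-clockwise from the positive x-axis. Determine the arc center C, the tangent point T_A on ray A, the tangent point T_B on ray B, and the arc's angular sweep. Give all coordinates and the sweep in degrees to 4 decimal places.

bisector direction at 45.8626° = (0.696381,0.717672)
center distance |VC| = r/sin(θ/2) = 0.627083/sin(16.6887°) = 2.183652
C = V + |VC|·bis = (-25.8363,10.2982)
T_A = V + ((C−V)·d_A)·d_A = V + 2.0917·d_A = (-25.5306,9.7507)
T_B = V + ((C−V)·d_B)·d_B = V + 2.0917·d_B = (-26.3928,10.5873)
sweep = 180° − θ = 146.6226°

center=(-25.8363,10.2982) T_A=(-25.5306,9.7507) T_B=(-26.3928,10.5873) sweep=146.6226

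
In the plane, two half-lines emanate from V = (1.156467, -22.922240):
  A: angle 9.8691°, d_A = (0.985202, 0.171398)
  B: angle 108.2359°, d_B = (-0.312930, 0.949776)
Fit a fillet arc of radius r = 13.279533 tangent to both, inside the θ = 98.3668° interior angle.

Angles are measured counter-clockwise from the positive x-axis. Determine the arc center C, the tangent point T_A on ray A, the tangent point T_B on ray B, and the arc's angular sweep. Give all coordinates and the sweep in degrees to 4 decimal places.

center=(10.1800,-7.8734) T_A=(12.4560,-20.9564) T_B=(-2.4326,-12.0290) sweep=81.6332

bisector direction at 59.0525° = (0.514252,0.857639)
center distance |VC| = r/sin(θ/2) = 13.279533/sin(49.1834°) = 17.546819
C = V + |VC|·bis = (10.1800,-7.8734)
T_A = V + ((C−V)·d_A)·d_A = V + 11.4693·d_A = (12.4560,-20.9564)
T_B = V + ((C−V)·d_B)·d_B = V + 11.4693·d_B = (-2.4326,-12.0290)
sweep = 180° − θ = 81.6332°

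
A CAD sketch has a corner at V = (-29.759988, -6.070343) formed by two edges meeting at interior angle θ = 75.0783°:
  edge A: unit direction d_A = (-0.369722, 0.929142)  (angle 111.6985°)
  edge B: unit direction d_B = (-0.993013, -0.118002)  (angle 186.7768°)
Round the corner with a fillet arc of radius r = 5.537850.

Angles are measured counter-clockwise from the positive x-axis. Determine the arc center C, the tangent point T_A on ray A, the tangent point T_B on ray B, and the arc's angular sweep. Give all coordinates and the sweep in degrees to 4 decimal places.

center=(-37.5700,-1.4216) T_A=(-32.4245,0.6259) T_B=(-36.9165,-6.9208) sweep=104.9217

bisector direction at 149.2377° = (-0.859296,0.511478)
center distance |VC| = r/sin(θ/2) = 5.537850/sin(37.5391°) = 9.088822
C = V + |VC|·bis = (-37.5700,-1.4216)
T_A = V + ((C−V)·d_A)·d_A = V + 7.2069·d_A = (-32.4245,0.6259)
T_B = V + ((C−V)·d_B)·d_B = V + 7.2069·d_B = (-36.9165,-6.9208)
sweep = 180° − θ = 104.9217°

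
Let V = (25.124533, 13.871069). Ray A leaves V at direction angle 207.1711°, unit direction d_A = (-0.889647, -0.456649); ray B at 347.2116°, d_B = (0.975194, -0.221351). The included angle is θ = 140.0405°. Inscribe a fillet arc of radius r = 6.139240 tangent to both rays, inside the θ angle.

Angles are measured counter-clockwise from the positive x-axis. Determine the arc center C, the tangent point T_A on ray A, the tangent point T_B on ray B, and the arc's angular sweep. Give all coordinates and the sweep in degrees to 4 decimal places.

center=(25.9423,7.3901) T_A=(23.1388,12.8518) T_B=(27.3012,13.3770) sweep=39.9595

bisector direction at 277.1913° = (0.125183,-0.992134)
center distance |VC| = r/sin(θ/2) = 6.139240/sin(70.0203°) = 6.532403
C = V + |VC|·bis = (25.9423,7.3901)
T_A = V + ((C−V)·d_A)·d_A = V + 2.2320·d_A = (23.1388,12.8518)
T_B = V + ((C−V)·d_B)·d_B = V + 2.2320·d_B = (27.3012,13.3770)
sweep = 180° − θ = 39.9595°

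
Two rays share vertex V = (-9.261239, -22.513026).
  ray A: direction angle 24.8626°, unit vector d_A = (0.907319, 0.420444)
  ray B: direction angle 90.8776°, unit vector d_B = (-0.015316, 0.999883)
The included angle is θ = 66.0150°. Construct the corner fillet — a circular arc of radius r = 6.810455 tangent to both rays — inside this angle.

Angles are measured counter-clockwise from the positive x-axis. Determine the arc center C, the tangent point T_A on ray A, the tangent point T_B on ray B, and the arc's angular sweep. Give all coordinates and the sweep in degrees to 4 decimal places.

center=(-2.6122,-11.9258) T_A=(0.2512,-18.1050) T_B=(-9.4218,-12.0301) sweep=113.9850

bisector direction at 57.8701° = (0.531841,0.846844)
center distance |VC| = r/sin(θ/2) = 6.810455/sin(33.0075°) = 12.502010
C = V + |VC|·bis = (-2.6122,-11.9258)
T_A = V + ((C−V)·d_A)·d_A = V + 10.4842·d_A = (0.2512,-18.1050)
T_B = V + ((C−V)·d_B)·d_B = V + 10.4842·d_B = (-9.4218,-12.0301)
sweep = 180° − θ = 113.9850°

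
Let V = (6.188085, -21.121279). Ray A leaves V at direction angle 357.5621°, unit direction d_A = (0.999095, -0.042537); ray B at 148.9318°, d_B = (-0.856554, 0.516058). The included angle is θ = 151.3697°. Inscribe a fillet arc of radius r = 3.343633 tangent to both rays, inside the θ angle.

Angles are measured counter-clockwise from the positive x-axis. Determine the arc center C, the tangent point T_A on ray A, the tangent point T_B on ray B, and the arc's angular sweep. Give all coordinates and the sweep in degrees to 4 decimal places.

bisector direction at 73.2470° = (0.288247,0.957556)
center distance |VC| = r/sin(θ/2) = 3.343633/sin(75.6848°) = 3.450778
C = V + |VC|·bis = (7.1828,-17.8170)
T_A = V + ((C−V)·d_A)·d_A = V + 0.8532·d_A = (7.0405,-21.1576)
T_B = V + ((C−V)·d_B)·d_B = V + 0.8532·d_B = (5.4573,-20.6810)
sweep = 180° − θ = 28.6303°

center=(7.1828,-17.8170) T_A=(7.0405,-21.1576) T_B=(5.4573,-20.6810) sweep=28.6303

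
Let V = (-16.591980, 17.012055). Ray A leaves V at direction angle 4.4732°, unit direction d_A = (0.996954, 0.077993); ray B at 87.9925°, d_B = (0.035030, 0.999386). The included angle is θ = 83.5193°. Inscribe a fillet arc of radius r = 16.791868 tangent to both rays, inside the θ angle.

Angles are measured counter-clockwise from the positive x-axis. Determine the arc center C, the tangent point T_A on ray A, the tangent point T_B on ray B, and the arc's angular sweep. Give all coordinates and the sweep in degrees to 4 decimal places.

bisector direction at 46.2329° = (0.691729,0.722157)
center distance |VC| = r/sin(θ/2) = 16.791868/sin(41.7597°) = 25.212738
C = V + |VC|·bis = (0.8484,35.2196)
T_A = V + ((C−V)·d_A)·d_A = V + 18.8073·d_A = (2.1581,18.4789)
T_B = V + ((C−V)·d_B)·d_B = V + 18.8073·d_B = (-15.9332,35.8078)
sweep = 180° − θ = 96.4807°

center=(0.8484,35.2196) T_A=(2.1581,18.4789) T_B=(-15.9332,35.8078) sweep=96.4807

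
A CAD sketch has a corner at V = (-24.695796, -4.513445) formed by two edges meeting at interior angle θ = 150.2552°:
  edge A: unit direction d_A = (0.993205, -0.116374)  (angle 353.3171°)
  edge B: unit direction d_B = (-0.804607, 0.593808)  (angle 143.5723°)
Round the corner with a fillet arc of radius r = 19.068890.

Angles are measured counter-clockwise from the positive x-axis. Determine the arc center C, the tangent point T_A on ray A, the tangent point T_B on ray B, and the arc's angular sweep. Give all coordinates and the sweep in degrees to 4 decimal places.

center=(-17.4471,13.8366) T_A=(-19.6662,-5.1028) T_B=(-28.7703,-1.5064) sweep=29.7448

bisector direction at 68.4447° = (0.367399,0.930063)
center distance |VC| = r/sin(θ/2) = 19.068890/sin(75.1276°) = 19.729843
C = V + |VC|·bis = (-17.4471,13.8366)
T_A = V + ((C−V)·d_A)·d_A = V + 5.0640·d_A = (-19.6662,-5.1028)
T_B = V + ((C−V)·d_B)·d_B = V + 5.0640·d_B = (-28.7703,-1.5064)
sweep = 180° − θ = 29.7448°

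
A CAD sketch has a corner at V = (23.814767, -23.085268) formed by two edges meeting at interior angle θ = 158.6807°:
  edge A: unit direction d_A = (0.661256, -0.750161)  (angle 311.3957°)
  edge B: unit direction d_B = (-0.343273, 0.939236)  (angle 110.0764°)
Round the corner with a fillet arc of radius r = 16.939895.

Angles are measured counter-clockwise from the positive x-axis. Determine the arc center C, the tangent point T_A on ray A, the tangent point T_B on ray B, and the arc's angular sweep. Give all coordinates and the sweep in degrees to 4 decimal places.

bisector direction at 30.7360° = (0.859531,0.511084)
center distance |VC| = r/sin(θ/2) = 16.939895/sin(79.3404°) = 17.237355
C = V + |VC|·bis = (38.6308,-14.2755)
T_A = V + ((C−V)·d_A)·d_A = V + 3.1885·d_A = (25.9232,-25.4771)
T_B = V + ((C−V)·d_B)·d_B = V + 3.1885·d_B = (22.7203,-20.0905)
sweep = 180° − θ = 21.3193°

center=(38.6308,-14.2755) T_A=(25.9232,-25.4771) T_B=(22.7203,-20.0905) sweep=21.3193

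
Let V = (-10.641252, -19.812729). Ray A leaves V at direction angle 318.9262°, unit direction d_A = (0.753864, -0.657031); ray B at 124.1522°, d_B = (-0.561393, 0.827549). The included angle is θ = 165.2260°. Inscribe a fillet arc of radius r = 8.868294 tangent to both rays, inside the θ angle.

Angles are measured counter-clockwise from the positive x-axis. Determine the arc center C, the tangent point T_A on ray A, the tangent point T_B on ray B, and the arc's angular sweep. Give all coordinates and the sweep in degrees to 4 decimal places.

center=(-3.9478,-13.8827) T_A=(-9.7745,-20.5681) T_B=(-11.2867,-18.8613) sweep=14.7740

bisector direction at 41.5392° = (0.748502,0.663132)
center distance |VC| = r/sin(θ/2) = 8.868294/sin(82.6130°) = 8.942514
C = V + |VC|·bis = (-3.9478,-13.8827)
T_A = V + ((C−V)·d_A)·d_A = V + 1.1497·d_A = (-9.7745,-20.5681)
T_B = V + ((C−V)·d_B)·d_B = V + 1.1497·d_B = (-11.2867,-18.8613)
sweep = 180° − θ = 14.7740°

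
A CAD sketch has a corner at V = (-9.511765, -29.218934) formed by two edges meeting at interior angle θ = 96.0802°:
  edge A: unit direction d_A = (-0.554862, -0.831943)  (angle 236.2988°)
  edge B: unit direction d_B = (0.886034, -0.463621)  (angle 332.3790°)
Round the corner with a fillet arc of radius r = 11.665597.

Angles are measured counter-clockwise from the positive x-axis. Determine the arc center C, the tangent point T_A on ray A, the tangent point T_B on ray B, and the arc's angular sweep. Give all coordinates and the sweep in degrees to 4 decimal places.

center=(-5.6266,-44.4180) T_A=(-15.3317,-37.9452) T_B=(-0.2182,-34.0818) sweep=83.9198

bisector direction at 284.3389° = (0.247657,-0.968848)
center distance |VC| = r/sin(θ/2) = 11.665597/sin(48.0401°) = 15.687727
C = V + |VC|·bis = (-5.6266,-44.4180)
T_A = V + ((C−V)·d_A)·d_A = V + 10.4890·d_A = (-15.3317,-37.9452)
T_B = V + ((C−V)·d_B)·d_B = V + 10.4890·d_B = (-0.2182,-34.0818)
sweep = 180° − θ = 83.9198°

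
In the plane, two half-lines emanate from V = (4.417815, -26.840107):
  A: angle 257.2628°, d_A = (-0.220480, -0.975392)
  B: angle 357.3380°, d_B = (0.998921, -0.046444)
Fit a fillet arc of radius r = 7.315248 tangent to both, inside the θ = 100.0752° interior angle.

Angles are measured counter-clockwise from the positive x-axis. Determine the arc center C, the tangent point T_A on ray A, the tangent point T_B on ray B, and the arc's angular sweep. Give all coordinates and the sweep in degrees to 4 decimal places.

bisector direction at 307.3004° = (0.605994,-0.795469)
center distance |VC| = r/sin(θ/2) = 7.315248/sin(50.0376°) = 9.544125
C = V + |VC|·bis = (10.2015,-34.4322)
T_A = V + ((C−V)·d_A)·d_A = V + 6.1300·d_A = (3.0663,-32.8193)
T_B = V + ((C−V)·d_B)·d_B = V + 6.1300·d_B = (10.5412,-27.1248)
sweep = 180° − θ = 79.9248°

center=(10.2015,-34.4322) T_A=(3.0663,-32.8193) T_B=(10.5412,-27.1248) sweep=79.9248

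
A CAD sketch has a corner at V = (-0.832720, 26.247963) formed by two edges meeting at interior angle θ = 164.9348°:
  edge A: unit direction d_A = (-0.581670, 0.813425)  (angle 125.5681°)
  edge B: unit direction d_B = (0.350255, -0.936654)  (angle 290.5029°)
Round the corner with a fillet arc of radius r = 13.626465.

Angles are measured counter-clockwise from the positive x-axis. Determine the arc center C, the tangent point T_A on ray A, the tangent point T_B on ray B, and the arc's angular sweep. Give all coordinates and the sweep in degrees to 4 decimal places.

bisector direction at 208.0355° = (-0.882657,-0.470019)
center distance |VC| = r/sin(θ/2) = 13.626465/sin(82.4674°) = 13.745079
C = V + |VC|·bis = (-12.9649,19.7875)
T_A = V + ((C−V)·d_A)·d_A = V + 1.8018·d_A = (-1.8808,27.7136)
T_B = V + ((C−V)·d_B)·d_B = V + 1.8018·d_B = (-0.2016,24.5603)
sweep = 180° − θ = 15.0652°

center=(-12.9649,19.7875) T_A=(-1.8808,27.7136) T_B=(-0.2016,24.5603) sweep=15.0652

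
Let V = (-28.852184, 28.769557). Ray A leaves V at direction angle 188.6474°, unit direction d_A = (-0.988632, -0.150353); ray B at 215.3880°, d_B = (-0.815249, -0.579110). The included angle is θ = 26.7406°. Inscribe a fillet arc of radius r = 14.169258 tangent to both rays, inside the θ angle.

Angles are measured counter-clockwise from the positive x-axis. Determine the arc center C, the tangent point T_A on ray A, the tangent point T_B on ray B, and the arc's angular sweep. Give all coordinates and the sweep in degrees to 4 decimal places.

bisector direction at 202.0177° = (-0.927068,-0.374893)
center distance |VC| = r/sin(θ/2) = 14.169258/sin(13.3703°) = 61.274157
C = V + |VC|·bis = (-85.6575,5.7983)
T_A = V + ((C−V)·d_A)·d_A = V + 59.6134·d_A = (-87.7879,19.8065)
T_B = V + ((C−V)·d_B)·d_B = V + 59.6134·d_B = (-77.4519,-5.7532)
sweep = 180° − θ = 153.2594°

center=(-85.6575,5.7983) T_A=(-87.7879,19.8065) T_B=(-77.4519,-5.7532) sweep=153.2594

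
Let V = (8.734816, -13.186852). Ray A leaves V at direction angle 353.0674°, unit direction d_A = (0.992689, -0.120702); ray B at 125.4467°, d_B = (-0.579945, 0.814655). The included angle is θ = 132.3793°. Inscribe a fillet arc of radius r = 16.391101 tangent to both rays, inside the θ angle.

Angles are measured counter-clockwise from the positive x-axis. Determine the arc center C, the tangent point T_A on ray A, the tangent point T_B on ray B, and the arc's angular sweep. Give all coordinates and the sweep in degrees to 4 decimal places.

bisector direction at 59.2570° = (0.511187,0.859469)
center distance |VC| = r/sin(θ/2) = 16.391101/sin(66.1897°) = 17.915989
C = V + |VC|·bis = (17.8932,2.2114)
T_A = V + ((C−V)·d_A)·d_A = V + 7.2329·d_A = (15.9148,-14.0599)
T_B = V + ((C−V)·d_B)·d_B = V + 7.2329·d_B = (4.5401,-7.2946)
sweep = 180° − θ = 47.6207°

center=(17.8932,2.2114) T_A=(15.9148,-14.0599) T_B=(4.5401,-7.2946) sweep=47.6207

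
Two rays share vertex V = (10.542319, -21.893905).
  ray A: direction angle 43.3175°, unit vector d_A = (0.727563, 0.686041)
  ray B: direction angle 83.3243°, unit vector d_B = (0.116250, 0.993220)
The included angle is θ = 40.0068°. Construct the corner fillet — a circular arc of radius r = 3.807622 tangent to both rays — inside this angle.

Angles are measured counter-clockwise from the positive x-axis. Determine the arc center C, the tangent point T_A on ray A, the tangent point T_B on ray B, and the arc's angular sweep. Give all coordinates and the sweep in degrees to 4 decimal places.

center=(15.5400,-11.9480) T_A=(18.1522,-14.7183) T_B=(11.7582,-11.5054) sweep=139.9932

bisector direction at 63.3209° = (0.448993,0.893535)
center distance |VC| = r/sin(θ/2) = 3.807622/sin(20.0034°) = 11.130927
C = V + |VC|·bis = (15.5400,-11.9480)
T_A = V + ((C−V)·d_A)·d_A = V + 10.4594·d_A = (18.1522,-14.7183)
T_B = V + ((C−V)·d_B)·d_B = V + 10.4594·d_B = (11.7582,-11.5054)
sweep = 180° − θ = 139.9932°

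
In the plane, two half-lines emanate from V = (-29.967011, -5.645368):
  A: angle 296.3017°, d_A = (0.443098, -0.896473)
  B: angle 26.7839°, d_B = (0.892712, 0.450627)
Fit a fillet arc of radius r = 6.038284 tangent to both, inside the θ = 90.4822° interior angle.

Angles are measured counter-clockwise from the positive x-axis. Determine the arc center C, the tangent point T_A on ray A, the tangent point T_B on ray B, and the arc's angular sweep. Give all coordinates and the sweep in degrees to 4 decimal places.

bisector direction at 341.5428° = (0.948560,-0.316596)
center distance |VC| = r/sin(θ/2) = 6.038284/sin(45.2411°) = 8.503715
C = V + |VC|·bis = (-21.9007,-8.3376)
T_A = V + ((C−V)·d_A)·d_A = V + 5.9877·d_A = (-27.3139,-11.0132)
T_B = V + ((C−V)·d_B)·d_B = V + 5.9877·d_B = (-24.6217,-2.9472)
sweep = 180° − θ = 89.5178°

center=(-21.9007,-8.3376) T_A=(-27.3139,-11.0132) T_B=(-24.6217,-2.9472) sweep=89.5178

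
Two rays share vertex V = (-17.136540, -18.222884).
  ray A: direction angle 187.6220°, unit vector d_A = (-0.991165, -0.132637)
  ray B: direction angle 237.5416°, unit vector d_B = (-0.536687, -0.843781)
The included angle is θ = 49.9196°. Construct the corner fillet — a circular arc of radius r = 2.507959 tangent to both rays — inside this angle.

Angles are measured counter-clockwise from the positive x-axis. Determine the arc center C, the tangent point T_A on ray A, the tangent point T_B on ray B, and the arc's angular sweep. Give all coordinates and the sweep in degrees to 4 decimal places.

center=(-22.1445,-21.4234) T_A=(-22.4771,-18.9376) T_B=(-20.0283,-22.7693) sweep=130.0804

bisector direction at 212.5818° = (-0.842623,-0.538503)
center distance |VC| = r/sin(θ/2) = 2.507959/sin(24.9598°) = 5.943280
C = V + |VC|·bis = (-22.1445,-21.4234)
T_A = V + ((C−V)·d_A)·d_A = V + 5.3882·d_A = (-22.4771,-18.9376)
T_B = V + ((C−V)·d_B)·d_B = V + 5.3882·d_B = (-20.0283,-22.7693)
sweep = 180° − θ = 130.0804°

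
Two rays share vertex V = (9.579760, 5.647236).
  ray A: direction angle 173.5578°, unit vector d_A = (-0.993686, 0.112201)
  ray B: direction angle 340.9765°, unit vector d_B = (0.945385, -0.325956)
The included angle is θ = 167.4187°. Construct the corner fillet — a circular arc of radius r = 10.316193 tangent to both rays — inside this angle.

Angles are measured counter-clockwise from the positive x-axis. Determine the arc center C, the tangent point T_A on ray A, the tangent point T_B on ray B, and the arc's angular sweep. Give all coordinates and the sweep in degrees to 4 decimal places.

center=(7.2922,-4.4762) T_A=(8.4497,5.7748) T_B=(10.6549,5.2766) sweep=12.5813

bisector direction at 257.2672° = (-0.220405,-0.975408)
center distance |VC| = r/sin(θ/2) = 10.316193/sin(83.7094°) = 10.378685
C = V + |VC|·bis = (7.2922,-4.4762)
T_A = V + ((C−V)·d_A)·d_A = V + 1.1372·d_A = (8.4497,5.7748)
T_B = V + ((C−V)·d_B)·d_B = V + 1.1372·d_B = (10.6549,5.2766)
sweep = 180° − θ = 12.5813°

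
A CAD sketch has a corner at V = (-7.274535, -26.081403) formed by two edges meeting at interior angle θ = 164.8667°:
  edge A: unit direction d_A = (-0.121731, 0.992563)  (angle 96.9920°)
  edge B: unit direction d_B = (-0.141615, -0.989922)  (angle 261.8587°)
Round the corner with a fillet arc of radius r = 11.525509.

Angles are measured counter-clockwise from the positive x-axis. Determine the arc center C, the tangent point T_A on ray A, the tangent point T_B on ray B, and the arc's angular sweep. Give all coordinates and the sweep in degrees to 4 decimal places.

bisector direction at 179.4254° = (-0.999950,0.010029)
center distance |VC| = r/sin(θ/2) = 11.525509/sin(82.4334°) = 11.626751
C = V + |VC|·bis = (-18.9007,-25.9648)
T_A = V + ((C−V)·d_A)·d_A = V + 1.5310·d_A = (-7.4609,-24.5618)
T_B = V + ((C−V)·d_B)·d_B = V + 1.5310·d_B = (-7.4913,-27.5970)
sweep = 180° − θ = 15.1333°

center=(-18.9007,-25.9648) T_A=(-7.4609,-24.5618) T_B=(-7.4913,-27.5970) sweep=15.1333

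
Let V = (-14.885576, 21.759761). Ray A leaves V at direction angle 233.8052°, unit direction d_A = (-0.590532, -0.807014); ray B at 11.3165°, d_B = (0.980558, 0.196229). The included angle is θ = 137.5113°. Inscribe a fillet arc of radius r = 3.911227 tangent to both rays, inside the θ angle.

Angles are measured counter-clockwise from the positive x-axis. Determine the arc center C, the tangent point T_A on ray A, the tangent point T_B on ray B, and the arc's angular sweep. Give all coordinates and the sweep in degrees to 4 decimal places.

bisector direction at 302.5609° = (0.538195,-0.842820)
center distance |VC| = r/sin(θ/2) = 3.911227/sin(68.7557°) = 4.196399
C = V + |VC|·bis = (-12.6271,18.2230)
T_A = V + ((C−V)·d_A)·d_A = V + 1.5205·d_A = (-15.7835,20.5327)
T_B = V + ((C−V)·d_B)·d_B = V + 1.5205·d_B = (-13.3946,22.0581)
sweep = 180° − θ = 42.4887°

center=(-12.6271,18.2230) T_A=(-15.7835,20.5327) T_B=(-13.3946,22.0581) sweep=42.4887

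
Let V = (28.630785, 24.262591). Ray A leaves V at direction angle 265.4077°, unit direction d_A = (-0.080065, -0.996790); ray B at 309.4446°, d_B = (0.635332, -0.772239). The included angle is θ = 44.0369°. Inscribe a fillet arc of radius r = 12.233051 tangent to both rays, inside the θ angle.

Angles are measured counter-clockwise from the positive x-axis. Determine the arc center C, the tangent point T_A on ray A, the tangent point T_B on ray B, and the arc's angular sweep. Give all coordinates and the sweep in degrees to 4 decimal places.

bisector direction at 287.4261° = (0.299476,-0.954104)
center distance |VC| = r/sin(θ/2) = 12.233051/sin(22.0185°) = 32.629723
C = V + |VC|·bis = (38.4026,-6.8696)
T_A = V + ((C−V)·d_A)·d_A = V + 30.2498·d_A = (26.2088,-5.8901)
T_B = V + ((C−V)·d_B)·d_B = V + 30.2498·d_B = (47.8495,0.9025)
sweep = 180° − θ = 135.9631°

center=(38.4026,-6.8696) T_A=(26.2088,-5.8901) T_B=(47.8495,0.9025) sweep=135.9631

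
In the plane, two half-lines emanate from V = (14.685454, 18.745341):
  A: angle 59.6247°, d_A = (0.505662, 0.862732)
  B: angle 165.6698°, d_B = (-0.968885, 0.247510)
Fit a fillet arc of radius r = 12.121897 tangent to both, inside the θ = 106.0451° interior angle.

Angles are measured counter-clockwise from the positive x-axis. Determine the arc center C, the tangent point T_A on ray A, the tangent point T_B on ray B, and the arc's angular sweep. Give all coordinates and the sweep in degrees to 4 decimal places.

bisector direction at 112.6473° = (-0.385057,0.922893)
center distance |VC| = r/sin(θ/2) = 12.121897/sin(53.0226°) = 15.173760
C = V + |VC|·bis = (8.8427,32.7491)
T_A = V + ((C−V)·d_A)·d_A = V + 9.1270·d_A = (19.3006,26.6195)
T_B = V + ((C−V)·d_B)·d_B = V + 9.1270·d_B = (5.8424,21.0044)
sweep = 180° − θ = 73.9549°

center=(8.8427,32.7491) T_A=(19.3006,26.6195) T_B=(5.8424,21.0044) sweep=73.9549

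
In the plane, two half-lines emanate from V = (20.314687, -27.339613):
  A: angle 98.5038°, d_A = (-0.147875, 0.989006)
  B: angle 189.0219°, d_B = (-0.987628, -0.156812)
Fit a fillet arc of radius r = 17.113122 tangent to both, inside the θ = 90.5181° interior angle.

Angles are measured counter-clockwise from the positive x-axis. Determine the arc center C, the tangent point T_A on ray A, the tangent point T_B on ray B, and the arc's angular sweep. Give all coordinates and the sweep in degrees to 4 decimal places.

center=(0.8819,-13.0976) T_A=(17.8069,-10.5670) T_B=(3.5654,-29.9990) sweep=89.4819

bisector direction at 143.7629° = (-0.806577,0.591129)
center distance |VC| = r/sin(θ/2) = 17.113122/sin(45.2591°) = 24.092925
C = V + |VC|·bis = (0.8819,-13.0976)
T_A = V + ((C−V)·d_A)·d_A = V + 16.9591·d_A = (17.8069,-10.5670)
T_B = V + ((C−V)·d_B)·d_B = V + 16.9591·d_B = (3.5654,-29.9990)
sweep = 180° − θ = 89.4819°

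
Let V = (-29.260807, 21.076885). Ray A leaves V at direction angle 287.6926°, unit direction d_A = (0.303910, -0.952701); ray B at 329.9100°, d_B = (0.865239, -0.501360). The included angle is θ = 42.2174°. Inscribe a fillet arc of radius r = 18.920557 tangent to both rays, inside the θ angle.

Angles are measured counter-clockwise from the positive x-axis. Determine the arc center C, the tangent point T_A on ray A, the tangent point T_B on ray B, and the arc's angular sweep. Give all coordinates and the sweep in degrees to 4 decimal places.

bisector direction at 308.8013° = (0.626621,-0.779324)
center distance |VC| = r/sin(θ/2) = 18.920557/sin(21.1087°) = 52.536895
C = V + |VC|·bis = (3.6599,-19.8664)
T_A = V + ((C−V)·d_A)·d_A = V + 49.0116·d_A = (-14.3657,-25.6165)
T_B = V + ((C−V)·d_B)·d_B = V + 49.0116·d_B = (13.1459,-3.4956)
sweep = 180° − θ = 137.7826°

center=(3.6599,-19.8664) T_A=(-14.3657,-25.6165) T_B=(13.1459,-3.4956) sweep=137.7826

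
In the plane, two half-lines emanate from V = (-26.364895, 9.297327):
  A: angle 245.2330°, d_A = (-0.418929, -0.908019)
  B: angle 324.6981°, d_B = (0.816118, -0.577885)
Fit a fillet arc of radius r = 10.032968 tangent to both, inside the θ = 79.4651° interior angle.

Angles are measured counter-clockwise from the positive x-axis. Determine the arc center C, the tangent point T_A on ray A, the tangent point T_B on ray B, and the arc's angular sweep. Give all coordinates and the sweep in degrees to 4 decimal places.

center=(-22.3116,-5.8663) T_A=(-31.4217,-1.6632) T_B=(-16.5137,2.3218) sweep=100.5349

bisector direction at 284.9656° = (0.258238,-0.966081)
center distance |VC| = r/sin(θ/2) = 10.032968/sin(39.7326°) = 15.696014
C = V + |VC|·bis = (-22.3116,-5.8663)
T_A = V + ((C−V)·d_A)·d_A = V + 12.0708·d_A = (-31.4217,-1.6632)
T_B = V + ((C−V)·d_B)·d_B = V + 12.0708·d_B = (-16.5137,2.3218)
sweep = 180° − θ = 100.5349°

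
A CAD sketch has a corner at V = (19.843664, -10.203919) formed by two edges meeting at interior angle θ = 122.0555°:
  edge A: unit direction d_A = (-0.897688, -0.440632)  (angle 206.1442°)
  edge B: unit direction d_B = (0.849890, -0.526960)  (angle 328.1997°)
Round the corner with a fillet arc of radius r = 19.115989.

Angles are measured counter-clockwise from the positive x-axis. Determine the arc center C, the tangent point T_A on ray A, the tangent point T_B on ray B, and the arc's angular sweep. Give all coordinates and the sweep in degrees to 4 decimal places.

center=(18.7656,-32.0278) T_A=(10.3425,-14.8676) T_B=(28.8390,-15.7813) sweep=57.9445

bisector direction at 267.1720° = (-0.049339,-0.998782)
center distance |VC| = r/sin(θ/2) = 19.115989/sin(61.0277°) = 21.850480
C = V + |VC|·bis = (18.7656,-32.0278)
T_A = V + ((C−V)·d_A)·d_A = V + 10.5841·d_A = (10.3425,-14.8676)
T_B = V + ((C−V)·d_B)·d_B = V + 10.5841·d_B = (28.8390,-15.7813)
sweep = 180° − θ = 57.9445°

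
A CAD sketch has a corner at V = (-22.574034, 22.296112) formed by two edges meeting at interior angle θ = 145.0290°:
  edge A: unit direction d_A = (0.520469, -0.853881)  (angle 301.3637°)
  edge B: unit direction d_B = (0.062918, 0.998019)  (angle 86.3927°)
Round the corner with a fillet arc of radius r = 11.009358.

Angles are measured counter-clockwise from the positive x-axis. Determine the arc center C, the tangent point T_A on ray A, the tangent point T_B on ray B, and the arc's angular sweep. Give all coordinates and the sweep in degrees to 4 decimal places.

bisector direction at 13.8782° = (0.970808,0.239859)
center distance |VC| = r/sin(θ/2) = 11.009358/sin(72.5145°) = 11.542712
C = V + |VC|·bis = (-11.3683,25.0647)
T_A = V + ((C−V)·d_A)·d_A = V + 3.4682·d_A = (-20.7690,19.3347)
T_B = V + ((C−V)·d_B)·d_B = V + 3.4682·d_B = (-22.3558,25.7574)
sweep = 180° − θ = 34.9710°

center=(-11.3683,25.0647) T_A=(-20.7690,19.3347) T_B=(-22.3558,25.7574) sweep=34.9710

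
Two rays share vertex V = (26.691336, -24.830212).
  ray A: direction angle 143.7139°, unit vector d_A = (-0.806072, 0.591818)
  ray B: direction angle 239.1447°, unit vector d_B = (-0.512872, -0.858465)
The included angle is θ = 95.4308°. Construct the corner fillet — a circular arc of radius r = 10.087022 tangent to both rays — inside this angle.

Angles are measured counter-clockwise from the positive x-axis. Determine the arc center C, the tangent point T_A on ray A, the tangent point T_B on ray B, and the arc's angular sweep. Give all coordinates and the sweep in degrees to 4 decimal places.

center=(13.3271,-27.5320) T_A=(19.2968,-19.4012) T_B=(21.9865,-32.7054) sweep=84.5692

bisector direction at 191.4293° = (-0.980170,-0.198159)
center distance |VC| = r/sin(θ/2) = 10.087022/sin(47.7154°) = 13.634575
C = V + |VC|·bis = (13.3271,-27.5320)
T_A = V + ((C−V)·d_A)·d_A = V + 9.1735·d_A = (19.2968,-19.4012)
T_B = V + ((C−V)·d_B)·d_B = V + 9.1735·d_B = (21.9865,-32.7054)
sweep = 180° − θ = 84.5692°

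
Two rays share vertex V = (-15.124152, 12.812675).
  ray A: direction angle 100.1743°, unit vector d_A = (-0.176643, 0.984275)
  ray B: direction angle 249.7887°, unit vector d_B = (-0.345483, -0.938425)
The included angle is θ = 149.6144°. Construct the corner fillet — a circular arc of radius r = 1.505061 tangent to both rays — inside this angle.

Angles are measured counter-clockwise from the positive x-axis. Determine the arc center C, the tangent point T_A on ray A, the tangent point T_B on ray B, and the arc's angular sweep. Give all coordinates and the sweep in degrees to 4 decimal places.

center=(-16.6777,12.9491) T_A=(-15.1963,13.2150) T_B=(-15.2654,12.4291) sweep=30.3856

bisector direction at 174.9815° = (-0.996167,0.087477)
center distance |VC| = r/sin(θ/2) = 1.505061/sin(74.8072°) = 1.559569
C = V + |VC|·bis = (-16.6777,12.9491)
T_A = V + ((C−V)·d_A)·d_A = V + 0.4087·d_A = (-15.1963,13.2150)
T_B = V + ((C−V)·d_B)·d_B = V + 0.4087·d_B = (-15.2654,12.4291)
sweep = 180° − θ = 30.3856°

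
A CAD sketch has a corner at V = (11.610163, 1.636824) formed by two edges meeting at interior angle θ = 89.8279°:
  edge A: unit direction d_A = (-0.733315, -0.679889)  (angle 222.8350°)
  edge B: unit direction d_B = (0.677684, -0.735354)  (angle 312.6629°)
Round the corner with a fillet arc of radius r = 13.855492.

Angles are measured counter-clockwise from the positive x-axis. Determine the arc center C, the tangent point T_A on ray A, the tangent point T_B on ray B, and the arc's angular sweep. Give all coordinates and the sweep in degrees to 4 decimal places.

bisector direction at 267.7489° = (-0.039278,-0.999228)
center distance |VC| = r/sin(θ/2) = 13.855492/sin(44.9139°) = 19.624119
C = V + |VC|·bis = (10.8394,-17.9722)
T_A = V + ((C−V)·d_A)·d_A = V + 13.8972·d_A = (1.4192,-7.8117)
T_B = V + ((C−V)·d_B)·d_B = V + 13.8972·d_B = (21.0280,-8.5825)
sweep = 180° − θ = 90.1721°

center=(10.8394,-17.9722) T_A=(1.4192,-7.8117) T_B=(21.0280,-8.5825) sweep=90.1721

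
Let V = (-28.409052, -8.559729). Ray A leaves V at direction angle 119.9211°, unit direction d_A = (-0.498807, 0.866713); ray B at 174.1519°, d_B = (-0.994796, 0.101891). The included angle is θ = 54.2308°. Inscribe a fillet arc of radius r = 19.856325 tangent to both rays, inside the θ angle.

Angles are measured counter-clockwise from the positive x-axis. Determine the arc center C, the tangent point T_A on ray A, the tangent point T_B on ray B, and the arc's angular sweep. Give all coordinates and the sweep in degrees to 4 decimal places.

bisector direction at 147.0365° = (-0.839017,0.544105)
center distance |VC| = r/sin(θ/2) = 19.856325/sin(27.1154°) = 43.565193
C = V + |VC|·bis = (-64.9610,15.1443)
T_A = V + ((C−V)·d_A)·d_A = V + 38.7770·d_A = (-47.7513,25.0488)
T_B = V + ((C−V)·d_B)·d_B = V + 38.7770·d_B = (-66.9842,-4.6087)
sweep = 180° − θ = 125.7692°

center=(-64.9610,15.1443) T_A=(-47.7513,25.0488) T_B=(-66.9842,-4.6087) sweep=125.7692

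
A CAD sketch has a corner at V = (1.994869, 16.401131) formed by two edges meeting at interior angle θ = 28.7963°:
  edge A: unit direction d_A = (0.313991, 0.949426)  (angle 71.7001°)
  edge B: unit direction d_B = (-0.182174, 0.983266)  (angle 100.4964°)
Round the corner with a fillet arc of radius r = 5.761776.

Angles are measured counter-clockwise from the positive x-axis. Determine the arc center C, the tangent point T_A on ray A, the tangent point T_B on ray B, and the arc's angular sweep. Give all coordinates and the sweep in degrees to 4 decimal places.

center=(3.5716,39.5189) T_A=(9.0420,37.7097) T_B=(-2.0938,38.4692) sweep=151.2037

bisector direction at 86.0983° = (0.068046,0.997682)
center distance |VC| = r/sin(θ/2) = 5.761776/sin(14.3981°) = 23.171431
C = V + |VC|·bis = (3.5716,39.5189)
T_A = V + ((C−V)·d_A)·d_A = V + 22.4436·d_A = (9.0420,37.7097)
T_B = V + ((C−V)·d_B)·d_B = V + 22.4436·d_B = (-2.0938,38.4692)
sweep = 180° − θ = 151.2037°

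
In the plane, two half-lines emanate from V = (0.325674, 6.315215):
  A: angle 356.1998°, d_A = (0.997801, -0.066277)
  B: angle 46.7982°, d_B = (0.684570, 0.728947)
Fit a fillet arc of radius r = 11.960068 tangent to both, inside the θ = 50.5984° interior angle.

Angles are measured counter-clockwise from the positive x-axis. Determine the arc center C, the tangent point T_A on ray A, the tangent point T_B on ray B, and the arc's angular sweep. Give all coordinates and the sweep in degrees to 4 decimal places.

center=(26.3654,16.5720) T_A=(25.5727,4.6382) T_B=(17.6471,24.7595) sweep=129.4016

bisector direction at 21.4990° = (0.930424,0.366485)
center distance |VC| = r/sin(θ/2) = 11.960068/sin(25.2992°) = 27.986899
C = V + |VC|·bis = (26.3654,16.5720)
T_A = V + ((C−V)·d_A)·d_A = V + 25.3026·d_A = (25.5727,4.6382)
T_B = V + ((C−V)·d_B)·d_B = V + 25.3026·d_B = (17.6471,24.7595)
sweep = 180° − θ = 129.4016°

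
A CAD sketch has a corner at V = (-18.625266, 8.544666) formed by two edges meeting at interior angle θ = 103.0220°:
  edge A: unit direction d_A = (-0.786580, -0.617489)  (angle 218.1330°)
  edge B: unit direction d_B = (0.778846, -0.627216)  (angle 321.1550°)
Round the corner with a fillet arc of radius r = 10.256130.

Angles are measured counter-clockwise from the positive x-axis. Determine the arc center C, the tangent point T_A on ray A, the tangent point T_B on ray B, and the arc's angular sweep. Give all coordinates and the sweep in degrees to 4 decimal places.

bisector direction at 269.6440° = (-0.006213,-0.999981)
center distance |VC| = r/sin(θ/2) = 10.256130/sin(51.5110°) = 13.103063
C = V + |VC|·bis = (-18.7067,-4.5581)
T_A = V + ((C−V)·d_A)·d_A = V + 8.1549·d_A = (-25.0397,3.5091)
T_B = V + ((C−V)·d_B)·d_B = V + 8.1549·d_B = (-12.2739,3.4298)
sweep = 180° − θ = 76.9780°

center=(-18.7067,-4.5581) T_A=(-25.0397,3.5091) T_B=(-12.2739,3.4298) sweep=76.9780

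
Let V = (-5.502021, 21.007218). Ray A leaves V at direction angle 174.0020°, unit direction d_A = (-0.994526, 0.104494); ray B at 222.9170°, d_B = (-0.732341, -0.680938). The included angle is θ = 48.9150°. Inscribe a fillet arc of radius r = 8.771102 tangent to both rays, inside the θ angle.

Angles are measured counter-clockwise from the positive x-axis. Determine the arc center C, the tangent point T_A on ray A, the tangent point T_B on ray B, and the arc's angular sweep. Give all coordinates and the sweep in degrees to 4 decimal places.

center=(-25.5973,14.2992) T_A=(-24.6808,23.0223) T_B=(-19.6247,7.8758) sweep=131.0850

bisector direction at 198.4595° = (-0.948548,-0.316634)
center distance |VC| = r/sin(θ/2) = 8.771102/sin(24.4575°) = 21.185308
C = V + |VC|·bis = (-25.5973,14.2992)
T_A = V + ((C−V)·d_A)·d_A = V + 19.2843·d_A = (-24.6808,23.0223)
T_B = V + ((C−V)·d_B)·d_B = V + 19.2843·d_B = (-19.6247,7.8758)
sweep = 180° − θ = 131.0850°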